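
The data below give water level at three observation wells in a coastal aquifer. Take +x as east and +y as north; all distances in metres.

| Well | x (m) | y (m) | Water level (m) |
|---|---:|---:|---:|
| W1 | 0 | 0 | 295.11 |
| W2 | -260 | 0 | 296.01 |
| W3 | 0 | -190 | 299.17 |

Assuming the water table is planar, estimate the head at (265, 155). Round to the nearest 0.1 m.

290.9 m

∂h/∂x = (296.01 − 295.11) / (-260 − 0) = -0.003462
∂h/∂y = (299.17 − 295.11) / (-190 − 0) = -0.02137
h(265, 155) = 295.11 + (-0.003462)·(265) + (-0.02137)·(155) = 295.11 -0.917 -3.312 = 290.881 m.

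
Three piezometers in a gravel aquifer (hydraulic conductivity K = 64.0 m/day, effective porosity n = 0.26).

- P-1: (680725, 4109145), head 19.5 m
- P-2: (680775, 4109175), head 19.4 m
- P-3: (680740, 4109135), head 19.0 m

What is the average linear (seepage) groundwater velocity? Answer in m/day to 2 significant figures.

7.4 m/day

Taking P-1 as reference: P-2−P-1 = (50, 30, -0.1); P-3−P-1 = (15, -10, -0.5).
Solve a·Δx + b·Δy = Δh: det = 50·(-10) − 15·30 = -950.
∂h/∂x = [(-0.1)·(-10) − (-0.5)·30] / -950 = -0.01684
∂h/∂y = [50·(-0.5) − 15·(-0.1)] / -950 = +0.02474
|∇h| = √(-0.01684² + 0.02474²) = 0.02993
Seepage velocity v = K·i/n = 64.0 × 0.02993 / 0.26 = 7.367 m/day.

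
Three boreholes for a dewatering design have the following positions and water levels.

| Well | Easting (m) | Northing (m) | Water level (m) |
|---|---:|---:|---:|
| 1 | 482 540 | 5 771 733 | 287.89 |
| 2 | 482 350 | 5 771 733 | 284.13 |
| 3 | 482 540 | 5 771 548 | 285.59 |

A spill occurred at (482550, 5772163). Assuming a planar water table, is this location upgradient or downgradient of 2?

upgradient

∂h/∂x = (284.13 − 287.89) / (482350 − 482540) = +0.01979
∂h/∂y = (285.59 − 287.89) / (5771548 − 5771733) = +0.01243
Head at (482550, 5772163) = 287.89 + (+0.01979)·(10) + (+0.01243)·(430) = 293.43 m.
That is higher than the 284.13 m at 2, so the point is upgradient.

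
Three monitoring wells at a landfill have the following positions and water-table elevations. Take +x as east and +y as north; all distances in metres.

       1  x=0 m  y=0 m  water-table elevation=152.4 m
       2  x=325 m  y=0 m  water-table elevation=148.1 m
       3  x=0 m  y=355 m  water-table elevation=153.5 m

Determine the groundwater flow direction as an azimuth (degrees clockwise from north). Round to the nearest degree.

103°

∂h/∂x = (148.1 − 152.4) / (325 − 0) = -0.01323
∂h/∂y = (153.5 − 152.4) / (355 − 0) = +0.003099
Flow direction (−∇h) has components (+0.01323 E, -0.003099 N).
Azimuth = atan2(E, N) = atan2(+0.01323, -0.003099) = 103.2° ≈ 103°.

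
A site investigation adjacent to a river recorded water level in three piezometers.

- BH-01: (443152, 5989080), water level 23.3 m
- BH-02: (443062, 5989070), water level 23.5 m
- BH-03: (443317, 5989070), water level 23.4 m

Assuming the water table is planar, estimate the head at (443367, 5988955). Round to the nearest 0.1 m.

Three-point gradient (reference BH-01): Δ to BH-02 = (-90, -10, +0.2), Δ to BH-03 = (165, -10, +0.1).
∂h/∂x = -0.0003922, ∂h/∂y = -0.01647 (det = 2550).
h(443367, 5988955) = 23.3 + (-0.0003922)·(215) + (-0.01647)·(-125) = 23.3 -0.084 +2.059 = 25.275 m.

25.3 m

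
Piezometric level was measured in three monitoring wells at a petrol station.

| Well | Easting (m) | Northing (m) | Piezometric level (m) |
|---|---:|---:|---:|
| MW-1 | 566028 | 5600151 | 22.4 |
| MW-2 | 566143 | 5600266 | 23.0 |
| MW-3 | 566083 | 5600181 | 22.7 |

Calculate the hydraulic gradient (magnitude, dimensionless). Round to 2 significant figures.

0.0058

Three-point gradient (reference MW-1): Δ to MW-2 = (115, 115, +0.6), Δ to MW-3 = (55, 30, +0.3).
∂h/∂x = +0.005739, ∂h/∂y = -0.0005217 (det = -2875).
|∇h| = √(0.005739² + -0.0005217²) = 0.005763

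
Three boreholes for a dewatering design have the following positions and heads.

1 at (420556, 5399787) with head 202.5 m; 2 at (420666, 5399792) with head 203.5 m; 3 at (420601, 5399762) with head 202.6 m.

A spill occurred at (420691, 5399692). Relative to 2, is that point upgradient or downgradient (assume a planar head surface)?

downgradient

Differences from 1: to 2 (Δx, Δy, Δh) = (110, 5, +1.0); to 3 = (45, -25, +0.1).
Solve a·Δx + b·Δy = Δh: det = 110·(-25) − 45·5 = -2975.
∂h/∂x = [(+1.0)·(-25) − (+0.1)·5] / -2975 = +0.008571
∂h/∂y = [110·(+0.1) − 45·(+1.0)] / -2975 = +0.01143
Head at (420691, 5399692) = 202.5 + (+0.008571)·(135) + (+0.01143)·(-95) = 202.57 m.
That is lower than the 203.5 m at 2, so the point is downgradient.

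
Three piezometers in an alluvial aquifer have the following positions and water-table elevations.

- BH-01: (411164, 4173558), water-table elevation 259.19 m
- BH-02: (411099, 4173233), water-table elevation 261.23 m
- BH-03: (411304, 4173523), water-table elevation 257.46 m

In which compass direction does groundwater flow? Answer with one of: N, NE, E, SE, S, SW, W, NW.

Taking BH-01 as reference: BH-02−BH-01 = (-65, -325, +2.04); BH-03−BH-01 = (140, -35, -1.73).
Determinant of the coordinate differences = (-65)·(-35) − 140·(-325) = 47775.
∂h/∂x = [(+2.04)·(-35) − (-1.73)·(-325)] / 47775 = -0.01326
∂h/∂y = [(-65)·(-1.73) − 140·(+2.04)] / 47775 = -0.003624
Flow = −∇h = (+0.01326 east, +0.003624 north), which points east.

E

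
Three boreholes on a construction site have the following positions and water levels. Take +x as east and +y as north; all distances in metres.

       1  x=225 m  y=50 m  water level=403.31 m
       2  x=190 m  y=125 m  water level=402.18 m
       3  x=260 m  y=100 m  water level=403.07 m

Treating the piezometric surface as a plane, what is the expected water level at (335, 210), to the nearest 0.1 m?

With h = a·x + b·y + c and 1 as origin, the differences give:
  (-35)·a + 75·b = -1.13
  35·a + 50·b = -0.24
Eliminate b (×50 and ×75, subtract): -4375·a = -38.500 → a = ∂h/∂x = +0.008800
Back-substitute: b = ∂h/∂y = -0.01096.
h(335, 210) = 403.31 + (+0.008800)·(110) + (-0.01096)·(160) = 403.31 +0.968 -1.754 = 402.524 m.

402.5 m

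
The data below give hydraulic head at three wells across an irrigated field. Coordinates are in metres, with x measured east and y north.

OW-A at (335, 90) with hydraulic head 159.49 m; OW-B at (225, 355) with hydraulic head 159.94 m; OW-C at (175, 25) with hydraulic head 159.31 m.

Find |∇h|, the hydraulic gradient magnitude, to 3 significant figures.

Taking OW-A as reference: OW-B−OW-A = (-110, 265, +0.45); OW-C−OW-A = (-160, -65, -0.18).
Solve a·Δx + b·Δy = Δh: det = (-110)·(-65) − (-160)·265 = 49550.
∂h/∂x = [(+0.45)·(-65) − (-0.18)·265] / 49550 = +0.0003724
∂h/∂y = [(-110)·(-0.18) − (-160)·(+0.45)] / 49550 = +0.001853
|∇h| = √(0.0003724² + 0.001853²) = 0.00189

0.00189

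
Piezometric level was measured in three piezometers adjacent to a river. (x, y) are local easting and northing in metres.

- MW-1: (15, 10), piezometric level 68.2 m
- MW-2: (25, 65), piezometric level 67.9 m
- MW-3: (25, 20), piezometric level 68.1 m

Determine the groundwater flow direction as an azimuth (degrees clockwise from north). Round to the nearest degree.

Taking MW-1 as reference: MW-2−MW-1 = (10, 55, -0.3); MW-3−MW-1 = (10, 10, -0.1).
Determinant of the coordinate differences = 10·10 − 10·55 = -450.
∂h/∂x = [(-0.3)·10 − (-0.1)·55] / -450 = -0.005556
∂h/∂y = [10·(-0.1) − 10·(-0.3)] / -450 = -0.004444
Flow direction (−∇h) has components (+0.005556 E, +0.004444 N).
Azimuth = atan2(E, N) = atan2(+0.005556, +0.004444) = 51.3° ≈ 051°.

051°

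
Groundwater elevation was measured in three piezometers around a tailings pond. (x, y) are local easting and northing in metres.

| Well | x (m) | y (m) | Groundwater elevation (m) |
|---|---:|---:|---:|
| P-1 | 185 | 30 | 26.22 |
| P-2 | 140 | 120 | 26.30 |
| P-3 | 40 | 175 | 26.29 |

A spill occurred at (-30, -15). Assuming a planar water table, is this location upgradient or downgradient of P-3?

Three-point gradient (reference P-1): Δ to P-2 = (-45, 90, +0.08), Δ to P-3 = (-145, 145, +0.07).
∂h/∂x = +0.0008123, ∂h/∂y = +0.001295 (det = 6525).
Head at (-30, -15) = 26.22 + (+0.0008123)·(-215) + (+0.001295)·(-45) = 25.99 m.
That is lower than the 26.29 m at P-3, so the point is downgradient.

downgradient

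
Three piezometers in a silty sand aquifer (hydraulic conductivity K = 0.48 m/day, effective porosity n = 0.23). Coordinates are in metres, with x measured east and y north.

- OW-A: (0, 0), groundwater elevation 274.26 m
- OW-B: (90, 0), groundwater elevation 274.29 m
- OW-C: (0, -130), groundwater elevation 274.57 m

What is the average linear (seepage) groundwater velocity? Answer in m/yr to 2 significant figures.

1.8 m/yr

∂h/∂x = (274.29 − 274.26) / (90 − 0) = +0.0003333
∂h/∂y = (274.57 − 274.26) / (-130 − 0) = -0.002385
|∇h| = √(0.0003333² + -0.002385²) = 0.002408
Seepage velocity v = K·i/n = 0.48 × 0.002408 / 0.23 = 0.005025 m/day = 1.835 m/yr.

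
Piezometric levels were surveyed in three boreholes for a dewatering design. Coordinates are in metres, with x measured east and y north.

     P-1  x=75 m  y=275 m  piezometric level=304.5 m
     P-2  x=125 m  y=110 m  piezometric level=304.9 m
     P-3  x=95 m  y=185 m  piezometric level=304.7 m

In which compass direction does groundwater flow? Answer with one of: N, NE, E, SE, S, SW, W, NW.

NW

Three-point gradient (reference P-1): Δ to P-2 = (50, -165, +0.4), Δ to P-3 = (20, -90, +0.2).
∂h/∂x = +0.002500, ∂h/∂y = -0.001667 (det = -1200).
Flow = −∇h = (-0.002500 east, +0.001667 north), which points northwest.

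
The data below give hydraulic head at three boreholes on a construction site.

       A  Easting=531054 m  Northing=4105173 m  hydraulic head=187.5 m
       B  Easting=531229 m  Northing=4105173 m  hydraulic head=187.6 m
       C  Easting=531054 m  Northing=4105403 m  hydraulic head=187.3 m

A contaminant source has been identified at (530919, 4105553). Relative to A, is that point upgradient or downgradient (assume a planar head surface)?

downgradient

∂h/∂x = (187.6 − 187.5) / (531229 − 531054) = +0.0005714
∂h/∂y = (187.3 − 187.5) / (4105403 − 4105173) = -0.0008696
Head at (530919, 4105553) = 187.5 + (+0.0005714)·(-135) + (-0.0008696)·(380) = 187.09 m.
That is lower than the 187.5 m at A, so the point is downgradient.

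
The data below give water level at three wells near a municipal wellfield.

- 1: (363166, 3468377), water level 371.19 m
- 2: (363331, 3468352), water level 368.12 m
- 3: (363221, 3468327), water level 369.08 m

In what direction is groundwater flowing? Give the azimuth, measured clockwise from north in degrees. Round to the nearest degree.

151°

Three-point gradient (reference 1): Δ to 2 = (165, -25, -3.07), Δ to 3 = (55, -50, -2.11).
∂h/∂x = -0.01465, ∂h/∂y = +0.02608 (det = -6875).
Flow direction (−∇h) has components (+0.01465 E, -0.02608 N).
Azimuth = atan2(E, N) = atan2(+0.01465, -0.02608) = 150.7° ≈ 151°.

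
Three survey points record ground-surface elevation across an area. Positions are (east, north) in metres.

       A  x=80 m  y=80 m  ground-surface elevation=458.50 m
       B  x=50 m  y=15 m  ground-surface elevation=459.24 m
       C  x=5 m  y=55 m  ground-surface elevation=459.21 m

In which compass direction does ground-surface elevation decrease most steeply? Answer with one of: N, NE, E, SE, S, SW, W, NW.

NE

Differences from A: to B (Δx, Δy, Δh) = (-30, -65, +0.74); to C = (-75, -25, +0.71).
Solve a·Δx + b·Δy = Δz: det = (-30)·(-25) − (-75)·(-65) = -4125.
∂z/∂x = [(+0.74)·(-25) − (+0.71)·(-65)] / -4125 = -0.006703
∂z/∂y = [(-30)·(+0.71) − (-75)·(+0.74)] / -4125 = -0.008291
Steepest decrease is along −∇f = (+0.006703 E, +0.008291 N) → northeast.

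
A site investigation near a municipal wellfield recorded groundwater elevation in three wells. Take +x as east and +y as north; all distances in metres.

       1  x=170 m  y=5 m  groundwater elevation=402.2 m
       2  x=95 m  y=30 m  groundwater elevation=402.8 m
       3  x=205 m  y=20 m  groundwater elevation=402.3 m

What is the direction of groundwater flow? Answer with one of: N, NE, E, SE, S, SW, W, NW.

S

Differences from 1: to 2 (Δx, Δy, Δh) = (-75, 25, +0.6); to 3 = (35, 15, +0.1).
Determinant of the coordinate differences = (-75)·15 − 35·25 = -2000.
∂h/∂x = [(+0.6)·15 − (+0.1)·25] / -2000 = -0.003250
∂h/∂y = [(-75)·(+0.1) − 35·(+0.6)] / -2000 = +0.01425
Flow = −∇h = (+0.003250 east, -0.01425 north), which points south.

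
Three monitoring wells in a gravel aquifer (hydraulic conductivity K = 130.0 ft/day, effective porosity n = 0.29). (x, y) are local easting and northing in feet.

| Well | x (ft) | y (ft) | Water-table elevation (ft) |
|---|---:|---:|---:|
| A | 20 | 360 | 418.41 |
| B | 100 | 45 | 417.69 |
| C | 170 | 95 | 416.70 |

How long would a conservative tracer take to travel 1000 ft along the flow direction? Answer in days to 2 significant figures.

Taking A as reference: B−A = (80, -315, -0.72); C−A = (150, -265, -1.71).
Determinant of the coordinate differences = 80·(-265) − 150·(-315) = 26050.
∂h/∂x = [(-0.72)·(-265) − (-1.71)·(-315)] / 26050 = -0.01335
∂h/∂y = [80·(-1.71) − 150·(-0.72)] / 26050 = -0.001106
|∇h| = √(-0.01335² + -0.001106²) = 0.0134
Seepage velocity v = K·i/n = 130.0 × 0.0134 / 0.29 = 6.007 ft/day.
t = 1000 / 6.007 = 166.5 days.

170 days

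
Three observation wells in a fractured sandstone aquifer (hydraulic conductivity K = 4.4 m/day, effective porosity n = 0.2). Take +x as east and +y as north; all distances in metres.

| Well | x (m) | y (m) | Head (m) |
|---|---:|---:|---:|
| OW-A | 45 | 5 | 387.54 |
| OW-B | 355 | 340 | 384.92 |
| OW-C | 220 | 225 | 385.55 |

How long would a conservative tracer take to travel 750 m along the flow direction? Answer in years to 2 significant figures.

4.9 years

Taking OW-A as reference: OW-B−OW-A = (310, 335, -2.62); OW-C−OW-A = (175, 220, -1.99).
Determinant of the coordinate differences = 310·220 − 175·335 = 9575.
∂h/∂x = [(-2.62)·220 − (-1.99)·335] / 9575 = +0.009426
∂h/∂y = [310·(-1.99) − 175·(-2.62)] / 9575 = -0.01654
|∇h| = √(0.009426² + -0.01654²) = 0.01904
Seepage velocity v = K·i/n = 4.4 × 0.01904 / 0.2 = 0.4189 m/day.
t = 750 / 0.4189 = 1790 days = 4.9 years.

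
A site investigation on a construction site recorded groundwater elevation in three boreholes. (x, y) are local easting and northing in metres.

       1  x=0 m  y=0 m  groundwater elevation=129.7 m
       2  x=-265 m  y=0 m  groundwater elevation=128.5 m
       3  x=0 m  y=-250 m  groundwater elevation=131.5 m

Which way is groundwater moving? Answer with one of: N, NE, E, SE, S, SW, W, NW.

∂h/∂x = (128.5 − 129.7) / (-265 − 0) = +0.004528
∂h/∂y = (131.5 − 129.7) / (-250 − 0) = -0.007200
Flow = −∇h = (-0.004528 east, +0.007200 north), which points northwest.

NW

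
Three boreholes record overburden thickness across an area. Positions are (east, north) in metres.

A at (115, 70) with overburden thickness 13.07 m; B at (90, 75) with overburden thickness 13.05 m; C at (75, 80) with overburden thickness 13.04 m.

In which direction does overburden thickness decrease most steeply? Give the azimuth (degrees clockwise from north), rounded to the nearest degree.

225°

Taking A as reference: B−A = (-25, 5, -0.02); C−A = (-40, 10, -0.03).
Solve a·Δx + b·Δy = Δd: det = (-25)·10 − (-40)·5 = -50.
∂d/∂x = [(-0.02)·10 − (-0.03)·5] / -50 = +0.0010000
∂d/∂y = [(-25)·(-0.03) − (-40)·(-0.02)] / -50 = +0.0010000
Steepest decrease is along −∇f: components (-0.0010000 E, -0.0010000 N).
Azimuth = atan2(-0.0010000, -0.0010000) = 225.0° ≈ 225°.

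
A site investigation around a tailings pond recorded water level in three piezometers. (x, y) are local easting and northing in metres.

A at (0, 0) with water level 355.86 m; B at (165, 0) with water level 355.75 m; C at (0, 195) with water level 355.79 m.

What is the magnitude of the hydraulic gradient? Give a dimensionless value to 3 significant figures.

0.000757

∂h/∂x = (355.75 − 355.86) / (165 − 0) = -0.0006667
∂h/∂y = (355.79 − 355.86) / (195 − 0) = -0.0003590
|∇h| = √(-0.0006667² + -0.0003590²) = 0.0007572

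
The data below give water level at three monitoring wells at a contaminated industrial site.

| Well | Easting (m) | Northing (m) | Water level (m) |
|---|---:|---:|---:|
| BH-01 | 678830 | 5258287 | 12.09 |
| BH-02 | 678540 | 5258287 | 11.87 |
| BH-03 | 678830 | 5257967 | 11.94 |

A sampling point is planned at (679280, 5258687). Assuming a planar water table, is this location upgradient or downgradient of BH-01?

upgradient

∂h/∂x = (11.87 − 12.09) / (678540 − 678830) = +0.0007586
∂h/∂y = (11.94 − 12.09) / (5257967 − 5258287) = +0.0004688
Head at (679280, 5258687) = 12.09 + (+0.0007586)·(450) + (+0.0004688)·(400) = 12.62 m.
That is higher than the 12.09 m at BH-01, so the point is upgradient.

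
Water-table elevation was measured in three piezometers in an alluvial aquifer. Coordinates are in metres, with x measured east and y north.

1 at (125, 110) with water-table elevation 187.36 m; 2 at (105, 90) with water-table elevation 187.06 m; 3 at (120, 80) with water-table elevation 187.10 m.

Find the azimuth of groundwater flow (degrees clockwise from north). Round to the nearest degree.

226°

With h = a·x + b·y + c and 1 as origin, the differences give:
  (-20)·a + (-20)·b = -0.30
  (-5)·a + (-30)·b = -0.26
Eliminate b (×(-30) and ×(-20), subtract): 500·a = 3.800 → a = ∂h/∂x = +0.007600
Back-substitute: b = ∂h/∂y = +0.007400.
Flow direction (−∇h) has components (-0.007600 E, -0.007400 N).
Azimuth = atan2(E, N) = atan2(-0.007600, -0.007400) = 225.8° ≈ 226°.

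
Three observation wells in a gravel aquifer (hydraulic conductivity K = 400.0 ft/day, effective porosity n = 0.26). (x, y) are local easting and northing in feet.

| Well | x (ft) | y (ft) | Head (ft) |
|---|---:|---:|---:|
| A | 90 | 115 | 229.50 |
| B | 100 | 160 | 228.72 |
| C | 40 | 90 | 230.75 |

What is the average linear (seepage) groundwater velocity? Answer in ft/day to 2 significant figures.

Taking A as reference: B−A = (10, 45, -0.78); C−A = (-50, -25, +1.25).
Solve a·Δx + b·Δy = Δh: det = 10·(-25) − (-50)·45 = 2000.
∂h/∂x = [(-0.78)·(-25) − (+1.25)·45] / 2000 = -0.01837
∂h/∂y = [10·(+1.25) − (-50)·(-0.78)] / 2000 = -0.01325
|∇h| = √(-0.01837² + -0.01325²) = 0.02265
Seepage velocity v = K·i/n = 400.0 × 0.02265 / 0.26 = 34.85 ft/day.

35 ft/day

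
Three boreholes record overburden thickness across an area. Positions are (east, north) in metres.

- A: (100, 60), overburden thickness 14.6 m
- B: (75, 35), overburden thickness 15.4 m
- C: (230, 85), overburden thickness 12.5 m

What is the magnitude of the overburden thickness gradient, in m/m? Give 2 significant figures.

0.023 m/m

With d = a·x + b·y + c and A as origin, the differences give:
  (-25)·a + (-25)·b = +0.8
  130·a + 25·b = -2.1
Eliminate b (×25 and ×(-25), subtract): 2625·a = -32.50 → a = ∂d/∂x = -0.01238
Back-substitute: b = ∂d/∂y = -0.01962.
|∇f| = √(-0.01238² + -0.01962²) = 0.0232 m/m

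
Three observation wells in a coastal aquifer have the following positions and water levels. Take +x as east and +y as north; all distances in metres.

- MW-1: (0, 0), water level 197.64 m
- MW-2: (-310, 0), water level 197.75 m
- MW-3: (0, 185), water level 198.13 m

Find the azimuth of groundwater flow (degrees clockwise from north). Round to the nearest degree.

∂h/∂x = (197.75 − 197.64) / (-310 − 0) = -0.0003548
∂h/∂y = (198.13 − 197.64) / (185 − 0) = +0.002649
Flow direction (−∇h) has components (+0.0003548 E, -0.002649 N).
Azimuth = atan2(E, N) = atan2(+0.0003548, -0.002649) = 172.4° ≈ 172°.

172°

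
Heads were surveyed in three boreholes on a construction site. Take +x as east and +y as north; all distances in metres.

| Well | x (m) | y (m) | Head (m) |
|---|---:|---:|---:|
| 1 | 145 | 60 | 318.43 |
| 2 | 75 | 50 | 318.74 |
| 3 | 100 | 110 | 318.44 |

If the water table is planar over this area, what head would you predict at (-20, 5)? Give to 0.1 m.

Taking 1 as reference: 2−1 = (-70, -10, +0.31); 3−1 = (-45, 50, +0.01).
Determinant of the coordinate differences = (-70)·50 − (-45)·(-10) = -3950.
∂h/∂x = [(+0.31)·50 − (+0.01)·(-10)] / -3950 = -0.003949
∂h/∂y = [(-70)·(+0.01) − (-45)·(+0.31)] / -3950 = -0.003354
h(-20, 5) = 318.43 + (-0.003949)·(-165) + (-0.003354)·(-55) = 318.43 +0.652 +0.184 = 319.266 m.

319.3 m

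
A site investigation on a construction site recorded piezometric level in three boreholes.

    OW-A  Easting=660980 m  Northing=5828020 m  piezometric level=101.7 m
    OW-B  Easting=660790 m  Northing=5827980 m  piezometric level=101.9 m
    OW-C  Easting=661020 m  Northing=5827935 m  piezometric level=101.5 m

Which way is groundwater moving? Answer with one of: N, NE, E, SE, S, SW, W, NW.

Three-point gradient (reference OW-A): Δ to OW-B = (-190, -40, +0.2), Δ to OW-C = (40, -85, -0.2).
∂h/∂x = -0.001408, ∂h/∂y = +0.001690 (det = 17750).
Flow = −∇h = (+0.001408 east, -0.001690 north), which points southeast.

SE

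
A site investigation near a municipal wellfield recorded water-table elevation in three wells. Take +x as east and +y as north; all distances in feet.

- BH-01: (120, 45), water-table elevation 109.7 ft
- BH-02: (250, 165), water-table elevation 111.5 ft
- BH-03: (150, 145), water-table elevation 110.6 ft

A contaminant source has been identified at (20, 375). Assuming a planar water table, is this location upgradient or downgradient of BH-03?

upgradient

Taking BH-01 as reference: BH-02−BH-01 = (130, 120, +1.8); BH-03−BH-01 = (30, 100, +0.9).
Determinant of the coordinate differences = 130·100 − 30·120 = 9400.
∂h/∂x = [(+1.8)·100 − (+0.9)·120] / 9400 = +0.007660
∂h/∂y = [130·(+0.9) − 30·(+1.8)] / 9400 = +0.006702
Head at (20, 375) = 109.7 + (+0.007660)·(-100) + (+0.006702)·(330) = 111.15 ft.
That is higher than the 110.6 ft at BH-03, so the point is upgradient.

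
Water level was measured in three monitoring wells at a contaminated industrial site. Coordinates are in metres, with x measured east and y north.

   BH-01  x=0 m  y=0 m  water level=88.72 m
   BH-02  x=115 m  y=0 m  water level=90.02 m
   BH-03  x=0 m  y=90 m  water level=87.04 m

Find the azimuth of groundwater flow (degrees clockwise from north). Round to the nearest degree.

329°

∂h/∂x = (90.02 − 88.72) / (115 − 0) = +0.01130
∂h/∂y = (87.04 − 88.72) / (90 − 0) = -0.01867
Flow direction (−∇h) has components (-0.01130 E, +0.01867 N).
Azimuth = atan2(E, N) = atan2(-0.01130, +0.01867) = 328.8° ≈ 329°.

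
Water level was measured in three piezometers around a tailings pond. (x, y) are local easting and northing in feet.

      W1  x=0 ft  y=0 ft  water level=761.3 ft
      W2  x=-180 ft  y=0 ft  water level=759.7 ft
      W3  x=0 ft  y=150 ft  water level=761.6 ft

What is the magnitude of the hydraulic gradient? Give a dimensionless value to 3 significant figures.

0.00911

∂h/∂x = (759.7 − 761.3) / (-180 − 0) = +0.008889
∂h/∂y = (761.6 − 761.3) / (150 − 0) = +0.002000
|∇h| = √(0.008889² + 0.002000²) = 0.009111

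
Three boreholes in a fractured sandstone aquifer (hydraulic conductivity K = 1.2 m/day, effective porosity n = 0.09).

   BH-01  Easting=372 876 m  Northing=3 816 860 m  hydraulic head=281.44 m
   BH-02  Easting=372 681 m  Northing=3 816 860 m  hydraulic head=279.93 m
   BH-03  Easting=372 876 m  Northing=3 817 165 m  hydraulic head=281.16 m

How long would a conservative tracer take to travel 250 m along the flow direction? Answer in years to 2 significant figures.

∂h/∂x = (279.93 − 281.44) / (372681 − 372876) = +0.007744
∂h/∂y = (281.16 − 281.44) / (3817165 − 3816860) = -0.0009180
|∇h| = √(0.007744² + -0.0009180²) = 0.007798
Seepage velocity v = K·i/n = 1.2 × 0.007798 / 0.09 = 0.104 m/day.
t = 250 / 0.104 = 2404 days = 6.58 years.

6.6 years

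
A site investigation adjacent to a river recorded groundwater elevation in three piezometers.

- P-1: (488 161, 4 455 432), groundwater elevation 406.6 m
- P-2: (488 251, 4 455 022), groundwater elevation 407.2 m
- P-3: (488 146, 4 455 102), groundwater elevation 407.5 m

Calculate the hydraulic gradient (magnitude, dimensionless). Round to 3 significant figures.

0.00539

With h = a·x + b·y + c and P-1 as origin, the differences give:
  90·a + (-410)·b = +0.6
  (-15)·a + (-330)·b = +0.9
Eliminate b (×(-330) and ×(-410), subtract): -35850·a = 171.00 → a = ∂h/∂x = -0.004770
Back-substitute: b = ∂h/∂y = -0.002510.
|∇h| = √(-0.004770² + -0.002510²) = 0.00539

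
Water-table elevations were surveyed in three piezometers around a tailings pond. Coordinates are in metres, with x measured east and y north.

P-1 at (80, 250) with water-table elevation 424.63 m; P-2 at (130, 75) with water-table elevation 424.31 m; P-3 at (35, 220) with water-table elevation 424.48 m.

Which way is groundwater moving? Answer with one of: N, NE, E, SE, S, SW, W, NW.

SW

With h = a·x + b·y + c and P-1 as origin, the differences give:
  50·a + (-175)·b = -0.32
  (-45)·a + (-30)·b = -0.15
Eliminate b (×(-30) and ×(-175), subtract): -9375·a = -16.650 → a = ∂h/∂x = +0.001776
Back-substitute: b = ∂h/∂y = +0.002336.
Flow = −∇h = (-0.001776 east, -0.002336 north), which points southwest.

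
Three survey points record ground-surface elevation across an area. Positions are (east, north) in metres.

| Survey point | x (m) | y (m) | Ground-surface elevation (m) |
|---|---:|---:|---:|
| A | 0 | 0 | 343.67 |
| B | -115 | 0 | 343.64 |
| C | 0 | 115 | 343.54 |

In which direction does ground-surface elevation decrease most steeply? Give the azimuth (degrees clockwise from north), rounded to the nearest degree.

∂z/∂x = (343.64 − 343.67) / (-115 − 0) = +0.0002609
∂z/∂y = (343.54 − 343.67) / (115 − 0) = -0.001130
Steepest decrease is along −∇f: components (-0.0002609 E, +0.001130 N).
Azimuth = atan2(-0.0002609, +0.001130) = 347.0° ≈ 347°.

347°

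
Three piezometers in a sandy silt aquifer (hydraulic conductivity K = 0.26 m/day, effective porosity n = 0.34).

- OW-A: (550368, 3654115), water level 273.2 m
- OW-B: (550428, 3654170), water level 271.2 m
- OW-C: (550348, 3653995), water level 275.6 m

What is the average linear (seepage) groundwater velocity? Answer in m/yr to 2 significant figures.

With h = a·x + b·y + c and OW-A as origin, the differences give:
  60·a + 55·b = -2.0
  (-20)·a + (-120)·b = +2.4
Eliminate b (×(-120) and ×55, subtract): -6100·a = 108.00 → a = ∂h/∂x = -0.01770
Back-substitute: b = ∂h/∂y = -0.01705.
|∇h| = √(-0.01770² + -0.01705²) = 0.02458
Seepage velocity v = K·i/n = 0.26 × 0.02458 / 0.34 = 0.0188 m/day = 6.867 m/yr.

6.9 m/yr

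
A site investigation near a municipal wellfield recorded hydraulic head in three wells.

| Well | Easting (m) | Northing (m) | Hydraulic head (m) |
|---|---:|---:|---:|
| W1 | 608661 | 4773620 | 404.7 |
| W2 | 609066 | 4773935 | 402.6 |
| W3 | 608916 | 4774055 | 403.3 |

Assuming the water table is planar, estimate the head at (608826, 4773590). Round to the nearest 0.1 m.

403.9 m

Differences from W1: to W2 (Δx, Δy, Δh) = (405, 315, -2.1); to W3 = (255, 435, -1.4).
Determinant of the coordinate differences = 405·435 − 255·315 = 95850.
∂h/∂x = [(-2.1)·435 − (-1.4)·315] / 95850 = -0.004930
∂h/∂y = [405·(-1.4) − 255·(-2.1)] / 95850 = -0.0003286
h(608826, 4773590) = 404.7 + (-0.004930)·(165) + (-0.0003286)·(-30) = 404.7 -0.813 +0.010 = 403.896 m.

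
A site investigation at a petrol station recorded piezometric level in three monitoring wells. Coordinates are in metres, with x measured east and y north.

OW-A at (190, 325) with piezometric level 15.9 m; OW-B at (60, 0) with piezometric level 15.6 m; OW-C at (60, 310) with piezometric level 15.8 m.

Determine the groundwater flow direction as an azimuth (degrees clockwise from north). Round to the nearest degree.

Taking OW-A as reference: OW-B−OW-A = (-130, -325, -0.3); OW-C−OW-A = (-130, -15, -0.1).
Solve a·Δx + b·Δy = Δh: det = (-130)·(-15) − (-130)·(-325) = -40300.
∂h/∂x = [(-0.3)·(-15) − (-0.1)·(-325)] / -40300 = +0.0006948
∂h/∂y = [(-130)·(-0.1) − (-130)·(-0.3)] / -40300 = +0.0006452
Flow direction (−∇h) has components (-0.0006948 E, -0.0006452 N).
Azimuth = atan2(E, N) = atan2(-0.0006948, -0.0006452) = 227.1° ≈ 227°.

227°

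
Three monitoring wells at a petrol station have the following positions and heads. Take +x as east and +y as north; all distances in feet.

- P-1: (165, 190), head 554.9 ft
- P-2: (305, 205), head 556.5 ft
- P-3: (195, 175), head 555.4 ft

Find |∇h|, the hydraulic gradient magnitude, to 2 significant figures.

Three-point gradient (reference P-1): Δ to P-2 = (140, 15, +1.6), Δ to P-3 = (30, -15, +0.5).
∂h/∂x = +0.01235, ∂h/∂y = -0.008627 (det = -2550).
|∇h| = √(0.01235² + -0.008627²) = 0.01506

0.015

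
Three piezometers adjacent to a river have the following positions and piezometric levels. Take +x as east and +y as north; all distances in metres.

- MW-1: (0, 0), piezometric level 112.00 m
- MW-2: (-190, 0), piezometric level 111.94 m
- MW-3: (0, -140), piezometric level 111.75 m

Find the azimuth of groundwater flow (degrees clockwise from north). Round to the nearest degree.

190°

∂h/∂x = (111.94 − 112.00) / (-190 − 0) = +0.0003158
∂h/∂y = (111.75 − 112.00) / (-140 − 0) = +0.001786
Flow direction (−∇h) has components (-0.0003158 E, -0.001786 N).
Azimuth = atan2(E, N) = atan2(-0.0003158, -0.001786) = 190.0° ≈ 190°.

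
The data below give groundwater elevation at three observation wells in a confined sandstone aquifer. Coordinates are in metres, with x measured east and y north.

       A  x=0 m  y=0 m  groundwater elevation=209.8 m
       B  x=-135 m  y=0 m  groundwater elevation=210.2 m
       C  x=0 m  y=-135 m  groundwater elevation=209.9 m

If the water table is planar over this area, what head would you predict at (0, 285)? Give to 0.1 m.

209.6 m

∂h/∂x = (210.2 − 209.8) / (-135 − 0) = -0.002963
∂h/∂y = (209.9 − 209.8) / (-135 − 0) = -0.0007407
h(0, 285) = 209.8 + (-0.002963)·(0) + (-0.0007407)·(285) = 209.8 -0.000 -0.211 = 209.589 m.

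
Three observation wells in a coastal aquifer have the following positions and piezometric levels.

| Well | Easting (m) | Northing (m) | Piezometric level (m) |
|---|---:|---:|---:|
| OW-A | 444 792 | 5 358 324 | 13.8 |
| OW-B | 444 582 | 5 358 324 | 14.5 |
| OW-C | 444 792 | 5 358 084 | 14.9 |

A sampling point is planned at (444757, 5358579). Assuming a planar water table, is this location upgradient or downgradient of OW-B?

downgradient

∂h/∂x = (14.5 − 13.8) / (444582 − 444792) = -0.003333
∂h/∂y = (14.9 − 13.8) / (5358084 − 5358324) = -0.004583
Head at (444757, 5358579) = 13.8 + (-0.003333)·(-35) + (-0.004583)·(255) = 12.75 m.
That is lower than the 14.5 m at OW-B, so the point is downgradient.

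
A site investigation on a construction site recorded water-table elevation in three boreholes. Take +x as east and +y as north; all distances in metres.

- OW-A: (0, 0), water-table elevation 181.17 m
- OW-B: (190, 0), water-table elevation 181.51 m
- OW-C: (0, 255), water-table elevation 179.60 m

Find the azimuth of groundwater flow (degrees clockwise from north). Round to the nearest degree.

344°

∂h/∂x = (181.51 − 181.17) / (190 − 0) = +0.001789
∂h/∂y = (179.60 − 181.17) / (255 − 0) = -0.006157
Flow direction (−∇h) has components (-0.001789 E, +0.006157 N).
Azimuth = atan2(E, N) = atan2(-0.001789, +0.006157) = 343.8° ≈ 344°.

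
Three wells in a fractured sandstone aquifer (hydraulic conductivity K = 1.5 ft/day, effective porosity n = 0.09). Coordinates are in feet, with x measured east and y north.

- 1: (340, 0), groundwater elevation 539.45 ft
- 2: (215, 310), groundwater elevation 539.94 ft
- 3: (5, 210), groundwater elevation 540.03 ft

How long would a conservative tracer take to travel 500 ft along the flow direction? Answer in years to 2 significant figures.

53 years

Three-point gradient (reference 1): Δ to 2 = (-125, 310, +0.49), Δ to 3 = (-335, 210, +0.58).
∂h/∂x = -0.0009910, ∂h/∂y = +0.001181 (det = 77600).
|∇h| = √(-0.0009910² + 0.001181²) = 0.001542
Seepage velocity v = K·i/n = 1.5 × 0.001542 / 0.09 = 0.0257 ft/day.
t = 500 / 0.0257 = 1.946e+04 days = 53.3 years.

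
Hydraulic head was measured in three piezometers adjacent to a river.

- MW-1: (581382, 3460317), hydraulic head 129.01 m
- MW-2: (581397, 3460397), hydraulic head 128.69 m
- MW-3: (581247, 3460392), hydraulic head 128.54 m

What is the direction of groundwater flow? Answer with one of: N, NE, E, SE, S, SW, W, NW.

Differences from MW-1: to MW-2 (Δx, Δy, Δh) = (15, 80, -0.32); to MW-3 = (-135, 75, -0.47).
Solve a·Δx + b·Δy = Δh: det = 15·75 − (-135)·80 = 11925.
∂h/∂x = [(-0.32)·75 − (-0.47)·80] / 11925 = +0.001140
∂h/∂y = [15·(-0.47) − (-135)·(-0.32)] / 11925 = -0.004214
Flow = −∇h = (-0.001140 east, +0.004214 north), which points north.

N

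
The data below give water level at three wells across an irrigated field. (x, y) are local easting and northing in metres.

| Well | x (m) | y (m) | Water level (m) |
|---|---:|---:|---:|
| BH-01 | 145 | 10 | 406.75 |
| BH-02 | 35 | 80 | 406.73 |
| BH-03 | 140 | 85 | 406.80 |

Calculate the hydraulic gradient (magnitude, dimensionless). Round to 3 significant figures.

Differences from BH-01: to BH-02 (Δx, Δy, Δh) = (-110, 70, -0.02); to BH-03 = (-5, 75, +0.05).
Solve a·Δx + b·Δy = Δh: det = (-110)·75 − (-5)·70 = -7900.
∂h/∂x = [(-0.02)·75 − (+0.05)·70] / -7900 = +0.0006329
∂h/∂y = [(-110)·(+0.05) − (-5)·(-0.02)] / -7900 = +0.0007089
|∇h| = √(0.0006329² + 0.0007089²) = 0.0009503

0.000950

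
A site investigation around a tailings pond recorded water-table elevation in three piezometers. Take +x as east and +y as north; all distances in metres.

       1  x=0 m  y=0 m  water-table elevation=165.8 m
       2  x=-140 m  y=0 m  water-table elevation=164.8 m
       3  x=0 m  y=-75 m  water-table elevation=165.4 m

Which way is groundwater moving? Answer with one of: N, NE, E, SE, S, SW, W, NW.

SW

∂h/∂x = (164.8 − 165.8) / (-140 − 0) = +0.007143
∂h/∂y = (165.4 − 165.8) / (-75 − 0) = +0.005333
Flow = −∇h = (-0.007143 east, -0.005333 north), which points southwest.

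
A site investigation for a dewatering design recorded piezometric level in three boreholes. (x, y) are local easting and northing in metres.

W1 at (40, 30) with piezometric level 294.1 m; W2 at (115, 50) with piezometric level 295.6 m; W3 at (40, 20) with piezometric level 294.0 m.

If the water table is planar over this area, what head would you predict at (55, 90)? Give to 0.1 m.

Taking W1 as reference: W2−W1 = (75, 20, +1.5); W3−W1 = (0, -10, -0.1).
Solve a·Δx + b·Δy = Δh: det = 75·(-10) − 0·20 = -750.
∂h/∂x = [(+1.5)·(-10) − (-0.1)·20] / -750 = +0.01733
∂h/∂y = [75·(-0.1) − 0·(+1.5)] / -750 = +0.01000
h(55, 90) = 294.1 + (+0.01733)·(15) + (+0.01000)·(60) = 294.1 +0.260 +0.600 = 294.960 m.

295.0 m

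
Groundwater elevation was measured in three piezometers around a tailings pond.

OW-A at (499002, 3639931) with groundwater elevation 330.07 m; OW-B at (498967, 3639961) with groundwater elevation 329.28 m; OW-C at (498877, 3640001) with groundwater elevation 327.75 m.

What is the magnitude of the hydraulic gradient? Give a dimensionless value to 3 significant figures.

0.0174

Three-point gradient (reference OW-A): Δ to OW-B = (-35, 30, -0.79), Δ to OW-C = (-125, 70, -2.32).
∂h/∂x = +0.01100, ∂h/∂y = -0.01350 (det = 1300).
|∇h| = √(0.01100² + -0.01350²) = 0.01741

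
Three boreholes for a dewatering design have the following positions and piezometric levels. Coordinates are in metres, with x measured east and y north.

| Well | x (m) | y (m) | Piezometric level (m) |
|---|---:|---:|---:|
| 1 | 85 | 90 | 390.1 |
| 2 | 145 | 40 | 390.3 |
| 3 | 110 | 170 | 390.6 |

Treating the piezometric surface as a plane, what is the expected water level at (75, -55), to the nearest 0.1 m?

With h = a·x + b·y + c and 1 as origin, the differences give:
  60·a + (-50)·b = +0.2
  25·a + 80·b = +0.5
Eliminate b (×80 and ×(-50), subtract): 6050·a = 41.00 → a = ∂h/∂x = +0.006777
Back-substitute: b = ∂h/∂y = +0.004132.
h(75, -55) = 390.1 + (+0.006777)·(-10) + (+0.004132)·(-145) = 390.1 -0.068 -0.599 = 389.433 m.

389.4 m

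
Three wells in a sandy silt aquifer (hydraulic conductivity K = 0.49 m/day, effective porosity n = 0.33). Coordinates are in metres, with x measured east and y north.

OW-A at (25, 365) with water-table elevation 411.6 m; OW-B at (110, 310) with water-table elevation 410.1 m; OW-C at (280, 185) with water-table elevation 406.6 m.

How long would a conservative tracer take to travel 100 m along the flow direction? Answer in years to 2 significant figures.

Three-point gradient (reference OW-A): Δ to OW-B = (85, -55, -1.5), Δ to OW-C = (255, -180, -5.0).
∂h/∂x = +0.003922, ∂h/∂y = +0.03333 (det = -1275).
|∇h| = √(0.003922² + 0.03333²) = 0.03356
Seepage velocity v = K·i/n = 0.49 × 0.03356 / 0.33 = 0.04983 m/day.
t = 100 / 0.04983 = 2007 days = 5.49 years.

5.5 years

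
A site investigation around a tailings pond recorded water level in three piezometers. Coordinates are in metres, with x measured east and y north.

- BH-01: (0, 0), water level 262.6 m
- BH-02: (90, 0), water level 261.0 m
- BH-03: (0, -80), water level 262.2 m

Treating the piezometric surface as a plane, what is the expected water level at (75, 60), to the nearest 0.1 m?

261.6 m

∂h/∂x = (261.0 − 262.6) / (90 − 0) = -0.01778
∂h/∂y = (262.2 − 262.6) / (-80 − 0) = +0.005000
h(75, 60) = 262.6 + (-0.01778)·(75) + (+0.005000)·(60) = 262.6 -1.333 +0.300 = 261.567 m.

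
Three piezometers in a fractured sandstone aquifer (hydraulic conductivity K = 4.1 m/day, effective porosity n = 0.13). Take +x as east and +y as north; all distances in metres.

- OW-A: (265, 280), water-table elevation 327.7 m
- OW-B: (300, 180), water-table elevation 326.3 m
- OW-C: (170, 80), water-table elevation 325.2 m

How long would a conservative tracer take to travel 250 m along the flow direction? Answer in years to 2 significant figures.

Taking OW-A as reference: OW-B−OW-A = (35, -100, -1.4); OW-C−OW-A = (-95, -200, -2.5).
Solve a·Δx + b·Δy = Δh: det = 35·(-200) − (-95)·(-100) = -16500.
∂h/∂x = [(-1.4)·(-200) − (-2.5)·(-100)] / -16500 = -0.001818
∂h/∂y = [35·(-2.5) − (-95)·(-1.4)] / -16500 = +0.01336
|∇h| = √(-0.001818² + 0.01336²) = 0.01348
Seepage velocity v = K·i/n = 4.1 × 0.01348 / 0.13 = 0.4251 m/day.
t = 250 / 0.4251 = 588.1 days = 1.61 years.

1.6 years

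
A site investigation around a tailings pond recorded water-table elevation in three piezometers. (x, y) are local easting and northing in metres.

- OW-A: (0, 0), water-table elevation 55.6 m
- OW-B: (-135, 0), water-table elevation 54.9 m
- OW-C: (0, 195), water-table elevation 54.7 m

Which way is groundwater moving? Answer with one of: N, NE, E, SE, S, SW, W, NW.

NW

∂h/∂x = (54.9 − 55.6) / (-135 − 0) = +0.005185
∂h/∂y = (54.7 − 55.6) / (195 − 0) = -0.004615
Flow = −∇h = (-0.005185 east, +0.004615 north), which points northwest.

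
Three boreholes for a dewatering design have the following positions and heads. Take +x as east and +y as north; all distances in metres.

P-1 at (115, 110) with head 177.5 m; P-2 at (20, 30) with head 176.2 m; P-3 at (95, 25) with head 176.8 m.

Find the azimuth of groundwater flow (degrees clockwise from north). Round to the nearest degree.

233°

Three-point gradient (reference P-1): Δ to P-2 = (-95, -80, -1.3), Δ to P-3 = (-20, -85, -0.7).
∂h/∂x = +0.008417, ∂h/∂y = +0.006255 (det = 6475).
Flow direction (−∇h) has components (-0.008417 E, -0.006255 N).
Azimuth = atan2(E, N) = atan2(-0.008417, -0.006255) = 233.4° ≈ 233°.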